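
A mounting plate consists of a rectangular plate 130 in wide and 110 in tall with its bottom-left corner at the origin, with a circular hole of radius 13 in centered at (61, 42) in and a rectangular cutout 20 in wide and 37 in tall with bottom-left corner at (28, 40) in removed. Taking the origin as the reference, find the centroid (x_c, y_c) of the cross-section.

x_c = 66.70 in, y_c = 55.33 in

plate: A = 130 × 110 = 14300.00, centroid at (65.00, 55.00).
hole 1: A = −π·13² = -530.93, centroid at (61.00, 42.00).
hole 2: A = −(20 × 37) = -740.00, centroid at (38.00, 58.50).
ΣA = 13029.07 in², ΣAx_c = 868993.32 in³, ΣAy_c = 720910.98 in³.
x_c = 868993.32/13029.07 = 66.70 in; y_c = 720910.98/13029.07 = 55.33 in.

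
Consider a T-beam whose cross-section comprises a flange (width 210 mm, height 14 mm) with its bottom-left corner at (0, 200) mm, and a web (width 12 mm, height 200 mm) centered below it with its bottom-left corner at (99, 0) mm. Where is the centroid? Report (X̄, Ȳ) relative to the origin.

X̄ = 105.00 mm, Ȳ = 158.91 mm

Part | A | x̄ᵢ | ȳᵢ | A·x̄ᵢ | A·ȳᵢ
web | 2400.00 | 105.00 | 100.00 | 252000.00 | 240000.00
flange | 2940.00 | 105.00 | 207.00 | 308700.00 | 608580.00
Σ | 5340.00 |  |  | 560700.00 | 848580.00
X̄ = 560700.00 / 5340.00 = 105.00 mm
Ȳ = 848580.00 / 5340.00 = 158.91 mm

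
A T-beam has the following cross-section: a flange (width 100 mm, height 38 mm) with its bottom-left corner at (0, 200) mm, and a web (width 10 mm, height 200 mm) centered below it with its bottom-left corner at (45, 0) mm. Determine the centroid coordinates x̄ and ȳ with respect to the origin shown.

Part | A | x̄ᵢ | ȳᵢ | A·x̄ᵢ | A·ȳᵢ
web | 2000.00 | 50.00 | 100.00 | 100000.00 | 200000.00
flange | 3800.00 | 50.00 | 219.00 | 190000.00 | 832200.00
Σ | 5800.00 |  |  | 290000.00 | 1032200.00
x̄ = 290000.00 / 5800.00 = 50.00 mm
ȳ = 1032200.00 / 5800.00 = 177.97 mm

x̄ = 50.00 mm, ȳ = 177.97 mm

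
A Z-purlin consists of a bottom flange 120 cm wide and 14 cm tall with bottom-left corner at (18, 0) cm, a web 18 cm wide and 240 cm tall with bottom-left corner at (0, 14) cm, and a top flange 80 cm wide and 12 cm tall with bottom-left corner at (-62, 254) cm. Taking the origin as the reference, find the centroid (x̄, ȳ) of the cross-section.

x̄ = 21.38 cm, ȳ = 120.72 cm

Part | A | x̄ᵢ | ȳᵢ | A·x̄ᵢ | A·ȳᵢ
bottom flange | 1680.00 | 78.00 | 7.00 | 131040.00 | 11760.00
web | 4320.00 | 9.00 | 134.00 | 38880.00 | 578880.00
top flange | 960.00 | -22.00 | 260.00 | -21120.00 | 249600.00
Σ | 6960.00 |  |  | 148800.00 | 840240.00
x̄ = 148800.00 / 6960.00 = 21.38 cm
ȳ = 840240.00 / 6960.00 = 120.72 cm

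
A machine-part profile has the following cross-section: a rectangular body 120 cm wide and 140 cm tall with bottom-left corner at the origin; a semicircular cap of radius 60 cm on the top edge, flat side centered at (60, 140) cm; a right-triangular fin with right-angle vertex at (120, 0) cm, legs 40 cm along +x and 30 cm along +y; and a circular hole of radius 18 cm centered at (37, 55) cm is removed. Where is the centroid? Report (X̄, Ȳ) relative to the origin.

Part | A | x̄ᵢ | ȳᵢ | A·x̄ᵢ | A·ȳᵢ
rectangular body | 16800.00 | 60.00 | 70.00 | 1008000.00 | 1176000.00
semicircular top | 5654.87 | 60.00 | 165.46 | 339292.01 | 935681.35
triangular fin | 600.00 | 133.33 | 10.00 | 80000.00 | 6000.00
hole | -1017.88 | 37.00 | 55.00 | -37661.41 | -55983.18
Σ | 22036.99 |  |  | 1389630.59 | 2061698.17
X̄ = 1389630.59 / 22036.99 = 63.06 cm
Ȳ = 2061698.17 / 22036.99 = 93.56 cm

X̄ = 63.06 cm, Ȳ = 93.56 cm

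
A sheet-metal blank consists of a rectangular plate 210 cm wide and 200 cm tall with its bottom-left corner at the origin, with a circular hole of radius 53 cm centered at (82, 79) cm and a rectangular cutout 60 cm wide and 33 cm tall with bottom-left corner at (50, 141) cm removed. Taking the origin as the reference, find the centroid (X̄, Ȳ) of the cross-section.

X̄ = 113.09 cm, Ȳ = 102.29 cm

plate: A = 210 × 200 = 42000.00, centroid at (105.00, 100.00).
hole 1: A = −π·53² = -8824.73, centroid at (82.00, 79.00).
hole 2: A = −(60 × 33) = -1980.00, centroid at (80.00, 157.50).
ΣA = 31195.27 cm²
ΣAX̄ = (42000.00)(105.00) + (-8824.73)(82.00) + (-1980.00)(80.00) = 3527971.83 cm³
ΣAȲ = (42000.00)(100.00) + (-8824.73)(79.00) + (-1980.00)(157.50) = 3190996.03 cm³
X̄ = 3527971.83 / 31195.27 = 113.09 cm
Ȳ = 3190996.03 / 31195.27 = 102.29 cm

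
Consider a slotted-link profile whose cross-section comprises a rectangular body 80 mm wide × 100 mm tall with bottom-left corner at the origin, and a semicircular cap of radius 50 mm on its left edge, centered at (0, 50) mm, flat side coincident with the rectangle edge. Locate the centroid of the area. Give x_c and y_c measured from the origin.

rectangular body: A = 80 × 100 = 8000.00, centroid at (40.00, 50.00).
semicircular end: A = ½π·50² = 3926.99, centroid at (-21.22, 50.00).
ΣA = 11926.99 mm², ΣAx_c = 236666.67 mm³, ΣAy_c = 596349.54 mm³.
x_c = 236666.67/11926.99 = 19.84 mm; y_c = 596349.54/11926.99 = 50.00 mm.

x_c = 19.84 mm, y_c = 50.00 mm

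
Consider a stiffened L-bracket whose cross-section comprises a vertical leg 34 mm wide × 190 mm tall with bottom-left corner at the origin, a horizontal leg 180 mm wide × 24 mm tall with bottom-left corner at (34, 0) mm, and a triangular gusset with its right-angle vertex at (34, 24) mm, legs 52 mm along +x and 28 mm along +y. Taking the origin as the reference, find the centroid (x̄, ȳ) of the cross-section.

Part | A | x̄ᵢ | ȳᵢ | A·x̄ᵢ | A·ȳᵢ
vertical leg | 6460.00 | 17.00 | 95.00 | 109820.00 | 613700.00
horizontal leg | 4320.00 | 124.00 | 12.00 | 535680.00 | 51840.00
gusset | 728.00 | 51.33 | 33.33 | 37370.67 | 24266.67
Σ | 11508.00 |  |  | 682870.67 | 689806.67
x̄ = 682870.67 / 11508.00 = 59.34 mm
ȳ = 689806.67 / 11508.00 = 59.94 mm

x̄ = 59.34 mm, ȳ = 59.94 mm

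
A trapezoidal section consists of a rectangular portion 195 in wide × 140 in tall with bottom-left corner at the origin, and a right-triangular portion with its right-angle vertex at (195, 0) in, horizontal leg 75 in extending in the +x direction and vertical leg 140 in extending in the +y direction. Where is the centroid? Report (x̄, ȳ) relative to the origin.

rectangular portion: A = 195 × 140 = 27300.00, centroid at (97.50, 70.00).
triangular portion: A = ½·75·140 = 5250.00, centroid at (220.00, 46.67).
ΣA = 32550.00 in²
ΣAx̄ = (27300.00)(97.50) + (5250.00)(220.00) = 3816750.00 in³
ΣAȳ = (27300.00)(70.00) + (5250.00)(46.67) = 2156000.00 in³
x̄ = 3816750.00 / 32550.00 = 117.26 in
ȳ = 2156000.00 / 32550.00 = 66.24 in

x̄ = 117.26 in, ȳ = 66.24 in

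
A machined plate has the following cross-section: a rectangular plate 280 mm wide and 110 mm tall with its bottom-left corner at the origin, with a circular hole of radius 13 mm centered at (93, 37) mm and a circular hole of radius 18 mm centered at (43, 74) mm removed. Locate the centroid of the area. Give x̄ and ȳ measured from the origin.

x̄ = 144.23 mm, ȳ = 54.67 mm

Part | A | x̄ᵢ | ȳᵢ | A·x̄ᵢ | A·ȳᵢ
plate | 30800.00 | 140.00 | 55.00 | 4312000.00 | 1694000.00
hole 1 | -530.93 | 93.00 | 37.00 | -49376.41 | -19644.38
hole 2 | -1017.88 | 43.00 | 74.00 | -43768.67 | -75322.83
Σ | 29251.19 |  |  | 4218854.92 | 1599032.80
x̄ = 4218854.92 / 29251.19 = 144.23 mm
ȳ = 1599032.80 / 29251.19 = 54.67 mm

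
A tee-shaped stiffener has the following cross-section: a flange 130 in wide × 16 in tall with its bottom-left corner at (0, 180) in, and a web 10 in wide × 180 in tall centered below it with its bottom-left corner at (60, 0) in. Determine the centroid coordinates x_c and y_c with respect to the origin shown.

x_c = 65.00 in, y_c = 142.54 in

web: A = 10 × 180 = 1800.00, centroid at (65.00, 90.00).
flange: A = 130 × 16 = 2080.00, centroid at (65.00, 188.00).
ΣA = 3880.00 in²
ΣAx_c = (1800.00)(65.00) + (2080.00)(65.00) = 252200.00 in³
ΣAy_c = (1800.00)(90.00) + (2080.00)(188.00) = 553040.00 in³
x_c = 252200.00 / 3880.00 = 65.00 in
y_c = 553040.00 / 3880.00 = 142.54 in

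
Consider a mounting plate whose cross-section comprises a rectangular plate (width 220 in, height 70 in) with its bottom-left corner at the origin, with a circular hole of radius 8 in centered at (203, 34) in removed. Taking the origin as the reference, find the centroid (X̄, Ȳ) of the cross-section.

X̄ = 108.77 in, Ȳ = 35.01 in

Part | A | x̄ᵢ | ȳᵢ | A·x̄ᵢ | A·ȳᵢ
plate | 15400.00 | 110.00 | 35.00 | 1694000.00 | 539000.00
hole | -201.06 | 203.00 | 34.00 | -40815.57 | -6836.11
Σ | 15198.94 |  |  | 1653184.43 | 532163.89
X̄ = 1653184.43 / 15198.94 = 108.77 in
Ȳ = 532163.89 / 15198.94 = 35.01 in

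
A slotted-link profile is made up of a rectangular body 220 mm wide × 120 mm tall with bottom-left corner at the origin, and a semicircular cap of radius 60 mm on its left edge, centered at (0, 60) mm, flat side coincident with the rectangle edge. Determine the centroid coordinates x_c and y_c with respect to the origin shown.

x_c = 86.10 mm, y_c = 60.00 mm

rectangular body: A = 220 × 120 = 26400.00, centroid at (110.00, 60.00).
semicircular end: A = ½π·60² = 5654.87, centroid at (-25.46, 60.00).
ΣA = 32054.87 mm², ΣAx_c = 2760000.00 mm³, ΣAy_c = 1923292.01 mm³.
x_c = 2760000.00/32054.87 = 86.10 mm; y_c = 1923292.01/32054.87 = 60.00 mm.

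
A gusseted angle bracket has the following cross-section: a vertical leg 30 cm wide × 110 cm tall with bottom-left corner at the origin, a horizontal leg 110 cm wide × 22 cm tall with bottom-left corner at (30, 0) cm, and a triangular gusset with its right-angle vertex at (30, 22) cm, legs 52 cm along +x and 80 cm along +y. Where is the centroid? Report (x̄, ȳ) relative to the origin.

vertical leg: A = 30 × 110 = 3300.00, centroid at (15.00, 55.00).
horizontal leg: A = 110 × 22 = 2420.00, centroid at (85.00, 11.00).
gusset: A = ½·52·80 = 2080.00, centroid at (47.33, 48.67).
ΣA = 7800.00 cm²
ΣAx̄ = (3300.00)(15.00) + (2420.00)(85.00) + (2080.00)(47.33) = 353653.33 cm³
ΣAȳ = (3300.00)(55.00) + (2420.00)(11.00) + (2080.00)(48.67) = 309346.67 cm³
x̄ = 353653.33 / 7800.00 = 45.34 cm
ȳ = 309346.67 / 7800.00 = 39.66 cm

x̄ = 45.34 cm, ȳ = 39.66 cm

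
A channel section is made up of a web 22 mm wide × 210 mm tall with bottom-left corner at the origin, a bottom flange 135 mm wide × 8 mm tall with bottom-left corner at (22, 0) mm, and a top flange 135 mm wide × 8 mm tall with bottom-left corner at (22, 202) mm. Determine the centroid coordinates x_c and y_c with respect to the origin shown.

web: A = 22 × 210 = 4620.00, centroid at (11.00, 105.00).
bottom flange: A = 135 × 8 = 1080.00, centroid at (89.50, 4.00).
top flange: A = 135 × 8 = 1080.00, centroid at (89.50, 206.00).
ΣA = 6780.00 mm²
ΣAx_c = (4620.00)(11.00) + (1080.00)(89.50) + (1080.00)(89.50) = 244140.00 mm³
ΣAy_c = (4620.00)(105.00) + (1080.00)(4.00) + (1080.00)(206.00) = 711900.00 mm³
x_c = 244140.00 / 6780.00 = 36.01 mm
y_c = 711900.00 / 6780.00 = 105.00 mm

x_c = 36.01 mm, y_c = 105.00 mm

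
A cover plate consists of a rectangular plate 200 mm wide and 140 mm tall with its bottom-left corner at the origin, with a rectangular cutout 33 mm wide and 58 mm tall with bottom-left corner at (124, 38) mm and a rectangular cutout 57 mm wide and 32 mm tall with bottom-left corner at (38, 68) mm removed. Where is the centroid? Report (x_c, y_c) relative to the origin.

Part | A | x̄ᵢ | ȳᵢ | A·x̄ᵢ | A·ȳᵢ
plate | 28000.00 | 100.00 | 70.00 | 2800000.00 | 1960000.00
hole 1 | -1914.00 | 140.50 | 67.00 | -268917.00 | -128238.00
hole 2 | -1824.00 | 66.50 | 84.00 | -121296.00 | -153216.00
Σ | 24262.00 |  |  | 2409787.00 | 1678546.00
x_c = 2409787.00 / 24262.00 = 99.32 mm
y_c = 1678546.00 / 24262.00 = 69.18 mm

x_c = 99.32 mm, y_c = 69.18 mm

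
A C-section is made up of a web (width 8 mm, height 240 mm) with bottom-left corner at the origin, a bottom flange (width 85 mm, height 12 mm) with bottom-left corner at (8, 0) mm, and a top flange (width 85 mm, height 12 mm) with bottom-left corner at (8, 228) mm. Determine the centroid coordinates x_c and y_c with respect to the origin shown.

x_c = 27.95 mm, y_c = 120.00 mm

web: A = 8 × 240 = 1920.00, centroid at (4.00, 120.00).
bottom flange: A = 85 × 12 = 1020.00, centroid at (50.50, 6.00).
top flange: A = 85 × 12 = 1020.00, centroid at (50.50, 234.00).
ΣA = 3960.00 mm², ΣAx_c = 110700.00 mm³, ΣAy_c = 475200.00 mm³.
x_c = 110700.00/3960.00 = 27.95 mm; y_c = 475200.00/3960.00 = 120.00 mm.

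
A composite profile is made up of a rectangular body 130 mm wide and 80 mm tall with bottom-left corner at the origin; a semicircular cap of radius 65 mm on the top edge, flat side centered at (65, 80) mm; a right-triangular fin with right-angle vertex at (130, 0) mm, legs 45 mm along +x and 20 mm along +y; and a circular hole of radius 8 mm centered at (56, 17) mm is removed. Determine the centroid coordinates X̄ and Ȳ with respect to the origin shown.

X̄ = 67.19 mm, Ȳ = 65.35 mm

Part | A | x̄ᵢ | ȳᵢ | A·x̄ᵢ | A·ȳᵢ
rectangular body | 10400.00 | 65.00 | 40.00 | 676000.00 | 416000.00
semicircular top | 6636.61 | 65.00 | 107.59 | 431379.94 | 714012.49
triangular fin | 450.00 | 145.00 | 6.67 | 65250.00 | 3000.00
hole | -201.06 | 56.00 | 17.00 | -11259.47 | -3418.05
Σ | 17285.55 |  |  | 1161370.47 | 1129594.44
X̄ = 1161370.47 / 17285.55 = 67.19 mm
Ȳ = 1129594.44 / 17285.55 = 65.35 mm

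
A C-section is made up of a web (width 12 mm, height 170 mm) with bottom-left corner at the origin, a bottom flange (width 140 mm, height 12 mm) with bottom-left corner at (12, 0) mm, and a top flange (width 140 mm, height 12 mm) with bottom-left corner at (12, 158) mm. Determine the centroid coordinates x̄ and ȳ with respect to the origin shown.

web: A = 12 × 170 = 2040.00, centroid at (6.00, 85.00).
bottom flange: A = 140 × 12 = 1680.00, centroid at (82.00, 6.00).
top flange: A = 140 × 12 = 1680.00, centroid at (82.00, 164.00).
ΣA = 5400.00 mm², ΣAx̄ = 287760.00 mm³, ΣAȳ = 459000.00 mm³.
x̄ = 287760.00/5400.00 = 53.29 mm; ȳ = 459000.00/5400.00 = 85.00 mm.

x̄ = 53.29 mm, ȳ = 85.00 mm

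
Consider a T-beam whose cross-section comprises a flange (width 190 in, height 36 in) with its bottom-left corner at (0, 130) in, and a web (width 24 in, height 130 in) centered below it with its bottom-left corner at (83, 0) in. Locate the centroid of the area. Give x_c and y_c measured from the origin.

x_c = 95.00 in, y_c = 122.00 in

web: A = 24 × 130 = 3120.00, centroid at (95.00, 65.00).
flange: A = 190 × 36 = 6840.00, centroid at (95.00, 148.00).
ΣA = 9960.00 in²
ΣAx_c = (3120.00)(95.00) + (6840.00)(95.00) = 946200.00 in³
ΣAy_c = (3120.00)(65.00) + (6840.00)(148.00) = 1215120.00 in³
x_c = 946200.00 / 9960.00 = 95.00 in
y_c = 1215120.00 / 9960.00 = 122.00 in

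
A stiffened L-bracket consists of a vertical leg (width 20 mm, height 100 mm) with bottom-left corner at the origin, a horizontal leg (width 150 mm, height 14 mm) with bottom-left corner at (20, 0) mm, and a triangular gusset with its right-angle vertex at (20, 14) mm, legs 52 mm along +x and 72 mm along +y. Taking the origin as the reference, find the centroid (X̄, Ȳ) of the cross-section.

vertical leg: A = 20 × 100 = 2000.00, centroid at (10.00, 50.00).
horizontal leg: A = 150 × 14 = 2100.00, centroid at (95.00, 7.00).
gusset: A = ½·52·72 = 1872.00, centroid at (37.33, 38.00).
ΣA = 5972.00 mm², ΣAX̄ = 289388.00 mm³, ΣAȲ = 185836.00 mm³.
X̄ = 289388.00/5972.00 = 48.46 mm; Ȳ = 185836.00/5972.00 = 31.12 mm.

X̄ = 48.46 mm, Ȳ = 31.12 mm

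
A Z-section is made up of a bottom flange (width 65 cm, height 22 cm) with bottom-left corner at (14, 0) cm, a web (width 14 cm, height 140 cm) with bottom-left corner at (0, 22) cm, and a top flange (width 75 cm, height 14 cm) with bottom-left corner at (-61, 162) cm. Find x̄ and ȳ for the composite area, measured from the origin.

bottom flange: A = 65 × 22 = 1430.00, centroid at (46.50, 11.00).
web: A = 14 × 140 = 1960.00, centroid at (7.00, 92.00).
top flange: A = 75 × 14 = 1050.00, centroid at (-23.50, 169.00).
ΣA = 4440.00 cm², ΣAx̄ = 55540.00 cm³, ΣAȳ = 373500.00 cm³.
x̄ = 55540.00/4440.00 = 12.51 cm; ȳ = 373500.00/4440.00 = 84.12 cm.

x̄ = 12.51 cm, ȳ = 84.12 cm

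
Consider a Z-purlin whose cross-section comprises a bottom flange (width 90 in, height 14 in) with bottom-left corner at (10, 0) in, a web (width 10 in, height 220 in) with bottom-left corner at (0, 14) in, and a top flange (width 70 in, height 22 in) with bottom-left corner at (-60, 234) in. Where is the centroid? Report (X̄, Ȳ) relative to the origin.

X̄ = 8.36 in, Ȳ = 131.78 in

bottom flange: A = 90 × 14 = 1260.00, centroid at (55.00, 7.00).
web: A = 10 × 220 = 2200.00, centroid at (5.00, 124.00).
top flange: A = 70 × 22 = 1540.00, centroid at (-25.00, 245.00).
ΣA = 5000.00 in²
ΣAX̄ = (1260.00)(55.00) + (2200.00)(5.00) + (1540.00)(-25.00) = 41800.00 in³
ΣAȲ = (1260.00)(7.00) + (2200.00)(124.00) + (1540.00)(245.00) = 658920.00 in³
X̄ = 41800.00 / 5000.00 = 8.36 in
Ȳ = 658920.00 / 5000.00 = 131.78 in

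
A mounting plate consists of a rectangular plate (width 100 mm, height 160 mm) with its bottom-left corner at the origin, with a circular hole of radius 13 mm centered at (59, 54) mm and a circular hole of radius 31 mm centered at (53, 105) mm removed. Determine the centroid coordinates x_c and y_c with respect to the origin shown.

Part | A | x̄ᵢ | ȳᵢ | A·x̄ᵢ | A·ȳᵢ
plate | 16000.00 | 50.00 | 80.00 | 800000.00 | 1280000.00
hole 1 | -530.93 | 59.00 | 54.00 | -31324.82 | -28670.17
hole 2 | -3019.07 | 53.00 | 105.00 | -160010.74 | -317002.41
Σ | 12450.00 |  |  | 608664.44 | 934327.42
x_c = 608664.44 / 12450.00 = 48.89 mm
y_c = 934327.42 / 12450.00 = 75.05 mm

x_c = 48.89 mm, y_c = 75.05 mm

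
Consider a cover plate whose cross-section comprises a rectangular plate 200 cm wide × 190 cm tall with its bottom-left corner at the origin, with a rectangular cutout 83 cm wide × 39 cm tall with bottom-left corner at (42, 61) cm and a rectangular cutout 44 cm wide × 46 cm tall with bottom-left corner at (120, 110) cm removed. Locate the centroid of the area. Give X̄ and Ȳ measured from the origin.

X̄ = 99.03 cm, Ȳ = 94.08 cm

plate: A = 200 × 190 = 38000.00, centroid at (100.00, 95.00).
hole 1: A = −(83 × 39) = -3237.00, centroid at (83.50, 80.50).
hole 2: A = −(44 × 46) = -2024.00, centroid at (142.00, 133.00).
ΣA = 32739.00 cm², ΣAX̄ = 3242302.50 cm³, ΣAȲ = 3080229.50 cm³.
X̄ = 3242302.50/32739.00 = 99.03 cm; Ȳ = 3080229.50/32739.00 = 94.08 cm.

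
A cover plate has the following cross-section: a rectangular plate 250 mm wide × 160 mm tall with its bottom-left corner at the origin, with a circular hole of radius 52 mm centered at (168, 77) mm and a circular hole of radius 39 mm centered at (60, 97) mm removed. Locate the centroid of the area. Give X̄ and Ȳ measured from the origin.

X̄ = 122.95 mm, Ȳ = 77.91 mm

plate: A = 250 × 160 = 40000.00, centroid at (125.00, 80.00).
hole 1: A = −π·52² = -8494.87, centroid at (168.00, 77.00).
hole 2: A = −π·39² = -4778.36, centroid at (60.00, 97.00).
ΣA = 26726.77 mm²
ΣAX̄ = (40000.00)(125.00) + (-8494.87)(168.00) + (-4778.36)(60.00) = 3286160.68 mm³
ΣAȲ = (40000.00)(80.00) + (-8494.87)(77.00) + (-4778.36)(97.00) = 2082394.12 mm³
X̄ = 3286160.68 / 26726.77 = 122.95 mm
Ȳ = 2082394.12 / 26726.77 = 77.91 mm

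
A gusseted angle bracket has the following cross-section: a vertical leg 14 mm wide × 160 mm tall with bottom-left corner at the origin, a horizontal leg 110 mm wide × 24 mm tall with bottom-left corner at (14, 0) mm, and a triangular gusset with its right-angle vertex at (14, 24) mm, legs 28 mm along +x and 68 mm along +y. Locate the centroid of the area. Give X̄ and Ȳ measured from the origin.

vertical leg: A = 14 × 160 = 2240.00, centroid at (7.00, 80.00).
horizontal leg: A = 110 × 24 = 2640.00, centroid at (69.00, 12.00).
gusset: A = ½·28·68 = 952.00, centroid at (23.33, 46.67).
ΣA = 5832.00 mm², ΣAX̄ = 220053.33 mm³, ΣAȲ = 255306.67 mm³.
X̄ = 220053.33/5832.00 = 37.73 mm; Ȳ = 255306.67/5832.00 = 43.78 mm.

X̄ = 37.73 mm, Ȳ = 43.78 mm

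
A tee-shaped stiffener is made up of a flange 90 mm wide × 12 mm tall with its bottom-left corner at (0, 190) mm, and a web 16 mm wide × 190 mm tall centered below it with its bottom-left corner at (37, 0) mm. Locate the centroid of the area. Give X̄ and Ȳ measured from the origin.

web: A = 16 × 190 = 3040.00, centroid at (45.00, 95.00).
flange: A = 90 × 12 = 1080.00, centroid at (45.00, 196.00).
ΣA = 4120.00 mm², ΣAX̄ = 185400.00 mm³, ΣAȲ = 500480.00 mm³.
X̄ = 185400.00/4120.00 = 45.00 mm; Ȳ = 500480.00/4120.00 = 121.48 mm.

X̄ = 45.00 mm, Ȳ = 121.48 mm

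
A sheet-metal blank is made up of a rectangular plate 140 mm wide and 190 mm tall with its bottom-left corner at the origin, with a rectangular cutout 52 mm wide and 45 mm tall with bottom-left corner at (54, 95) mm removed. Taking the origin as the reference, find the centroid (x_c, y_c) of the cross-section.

Part | A | x̄ᵢ | ȳᵢ | A·x̄ᵢ | A·ȳᵢ
plate | 26600.00 | 70.00 | 95.00 | 1862000.00 | 2527000.00
hole | -2340.00 | 80.00 | 117.50 | -187200.00 | -274950.00
Σ | 24260.00 |  |  | 1674800.00 | 2252050.00
x_c = 1674800.00 / 24260.00 = 69.04 mm
y_c = 2252050.00 / 24260.00 = 92.83 mm

x_c = 69.04 mm, y_c = 92.83 mm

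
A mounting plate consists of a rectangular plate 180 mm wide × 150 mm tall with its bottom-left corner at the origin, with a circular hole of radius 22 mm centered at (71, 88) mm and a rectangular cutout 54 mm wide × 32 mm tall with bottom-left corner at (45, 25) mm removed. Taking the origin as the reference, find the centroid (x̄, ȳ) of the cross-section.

x̄ = 92.53 mm, ȳ = 76.64 mm

Part | A | x̄ᵢ | ȳᵢ | A·x̄ᵢ | A·ȳᵢ
plate | 27000.00 | 90.00 | 75.00 | 2430000.00 | 2025000.00
hole 1 | -1520.53 | 71.00 | 88.00 | -107957.69 | -133806.71
hole 2 | -1728.00 | 72.00 | 41.00 | -124416.00 | -70848.00
Σ | 23751.47 |  |  | 2197626.31 | 1820345.29
x̄ = 2197626.31 / 23751.47 = 92.53 mm
ȳ = 1820345.29 / 23751.47 = 76.64 mm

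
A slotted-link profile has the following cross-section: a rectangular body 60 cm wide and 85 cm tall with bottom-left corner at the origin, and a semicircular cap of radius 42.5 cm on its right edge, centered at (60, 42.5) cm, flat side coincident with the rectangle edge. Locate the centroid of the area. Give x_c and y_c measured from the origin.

x_c = 47.17 cm, y_c = 42.50 cm

rectangular body: A = 60 × 85 = 5100.00, centroid at (30.00, 42.50).
semicircular end: A = ½π·42.5² = 2837.25, centroid at (78.04, 42.50).
ΣA = 7937.25 cm²
ΣAx_c = (5100.00)(30.00) + (2837.25)(78.04) = 374412.14 cm³
ΣAy_c = (5100.00)(42.50) + (2837.25)(42.50) = 337333.16 cm³
x_c = 374412.14 / 7937.25 = 47.17 cm
y_c = 337333.16 / 7937.25 = 42.50 cm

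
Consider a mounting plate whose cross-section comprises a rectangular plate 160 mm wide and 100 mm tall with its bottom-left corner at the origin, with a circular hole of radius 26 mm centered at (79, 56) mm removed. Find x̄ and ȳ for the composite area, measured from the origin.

x̄ = 80.15 mm, ȳ = 49.08 mm

Part | A | x̄ᵢ | ȳᵢ | A·x̄ᵢ | A·ȳᵢ
plate | 16000.00 | 80.00 | 50.00 | 1280000.00 | 800000.00
hole | -2123.72 | 79.00 | 56.00 | -167773.61 | -118928.13
Σ | 13876.28 |  |  | 1112226.39 | 681071.87
x̄ = 1112226.39 / 13876.28 = 80.15 mm
ȳ = 681071.87 / 13876.28 = 49.08 mm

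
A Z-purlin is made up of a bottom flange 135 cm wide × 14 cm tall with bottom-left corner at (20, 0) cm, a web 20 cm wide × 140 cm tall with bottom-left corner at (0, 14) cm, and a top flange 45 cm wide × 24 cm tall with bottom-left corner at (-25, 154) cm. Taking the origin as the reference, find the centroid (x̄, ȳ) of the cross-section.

Part | A | x̄ᵢ | ȳᵢ | A·x̄ᵢ | A·ȳᵢ
bottom flange | 1890.00 | 87.50 | 7.00 | 165375.00 | 13230.00
web | 2800.00 | 10.00 | 84.00 | 28000.00 | 235200.00
top flange | 1080.00 | -2.50 | 166.00 | -2700.00 | 179280.00
Σ | 5770.00 |  |  | 190675.00 | 427710.00
x̄ = 190675.00 / 5770.00 = 33.05 cm
ȳ = 427710.00 / 5770.00 = 74.13 cm

x̄ = 33.05 cm, ȳ = 74.13 cm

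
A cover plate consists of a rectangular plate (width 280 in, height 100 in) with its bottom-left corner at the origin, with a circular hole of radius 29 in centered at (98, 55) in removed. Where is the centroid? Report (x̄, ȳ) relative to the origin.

x̄ = 144.38 in, ȳ = 49.48 in

plate: A = 280 × 100 = 28000.00, centroid at (140.00, 50.00).
hole: A = −π·29² = -2642.08, centroid at (98.00, 55.00).
ΣA = 25357.92 in², ΣAx̄ = 3661076.22 in³, ΣAȳ = 1254685.63 in³.
x̄ = 3661076.22/25357.92 = 144.38 in; ȳ = 1254685.63/25357.92 = 49.48 in.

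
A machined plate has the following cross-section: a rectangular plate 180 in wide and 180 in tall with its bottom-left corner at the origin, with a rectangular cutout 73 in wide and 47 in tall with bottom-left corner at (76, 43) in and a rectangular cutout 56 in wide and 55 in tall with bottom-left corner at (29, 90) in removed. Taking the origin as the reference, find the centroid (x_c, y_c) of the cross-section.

x_c = 90.94 in, y_c = 89.84 in

plate: A = 180 × 180 = 32400.00, centroid at (90.00, 90.00).
hole 1: A = −(73 × 47) = -3431.00, centroid at (112.50, 66.50).
hole 2: A = −(56 × 55) = -3080.00, centroid at (57.00, 117.50).
ΣA = 25889.00 in²
ΣAx_c = (32400.00)(90.00) + (-3431.00)(112.50) + (-3080.00)(57.00) = 2354452.50 in³
ΣAy_c = (32400.00)(90.00) + (-3431.00)(66.50) + (-3080.00)(117.50) = 2325938.50 in³
x_c = 2354452.50 / 25889.00 = 90.94 in
y_c = 2325938.50 / 25889.00 = 89.84 in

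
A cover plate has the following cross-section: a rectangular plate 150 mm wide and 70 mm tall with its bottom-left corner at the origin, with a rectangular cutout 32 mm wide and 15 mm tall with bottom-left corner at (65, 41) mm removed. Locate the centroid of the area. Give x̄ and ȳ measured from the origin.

x̄ = 74.71 mm, ȳ = 34.35 mm

plate: A = 150 × 70 = 10500.00, centroid at (75.00, 35.00).
hole: A = −(32 × 15) = -480.00, centroid at (81.00, 48.50).
ΣA = 10020.00 mm²
ΣAx̄ = (10500.00)(75.00) + (-480.00)(81.00) = 748620.00 mm³
ΣAȳ = (10500.00)(35.00) + (-480.00)(48.50) = 344220.00 mm³
x̄ = 748620.00 / 10020.00 = 74.71 mm
ȳ = 344220.00 / 10020.00 = 34.35 mm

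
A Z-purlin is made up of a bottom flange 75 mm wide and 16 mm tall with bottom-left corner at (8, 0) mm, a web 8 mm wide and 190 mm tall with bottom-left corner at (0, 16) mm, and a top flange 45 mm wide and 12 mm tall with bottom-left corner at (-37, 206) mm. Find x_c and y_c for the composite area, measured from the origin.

bottom flange: A = 75 × 16 = 1200.00, centroid at (45.50, 8.00).
web: A = 8 × 190 = 1520.00, centroid at (4.00, 111.00).
top flange: A = 45 × 12 = 540.00, centroid at (-14.50, 212.00).
ΣA = 3260.00 mm², ΣAx_c = 52850.00 mm³, ΣAy_c = 292800.00 mm³.
x_c = 52850.00/3260.00 = 16.21 mm; y_c = 292800.00/3260.00 = 89.82 mm.

x_c = 16.21 mm, y_c = 89.82 mm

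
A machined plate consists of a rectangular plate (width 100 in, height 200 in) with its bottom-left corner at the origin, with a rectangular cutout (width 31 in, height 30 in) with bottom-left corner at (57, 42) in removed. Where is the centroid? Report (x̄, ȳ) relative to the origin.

plate: A = 100 × 200 = 20000.00, centroid at (50.00, 100.00).
hole: A = −(31 × 30) = -930.00, centroid at (72.50, 57.00).
ΣA = 19070.00 in², ΣAx̄ = 932575.00 in³, ΣAȳ = 1946990.00 in³.
x̄ = 932575.00/19070.00 = 48.90 in; ȳ = 1946990.00/19070.00 = 102.10 in.

x̄ = 48.90 in, ȳ = 102.10 in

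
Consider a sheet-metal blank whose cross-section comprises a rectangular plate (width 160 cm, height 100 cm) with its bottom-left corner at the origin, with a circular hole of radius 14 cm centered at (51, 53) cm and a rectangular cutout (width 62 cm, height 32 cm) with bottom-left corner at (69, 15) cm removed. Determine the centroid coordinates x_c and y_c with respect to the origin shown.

x_c = 78.37 cm, y_c = 52.68 cm

plate: A = 160 × 100 = 16000.00, centroid at (80.00, 50.00).
hole 1: A = −π·14² = -615.75, centroid at (51.00, 53.00).
hole 2: A = −(62 × 32) = -1984.00, centroid at (100.00, 31.00).
ΣA = 13400.25 cm²
ΣAx_c = (16000.00)(80.00) + (-615.75)(51.00) + (-1984.00)(100.00) = 1050196.64 cm³
ΣAy_c = (16000.00)(50.00) + (-615.75)(53.00) + (-1984.00)(31.00) = 705861.14 cm³
x_c = 1050196.64 / 13400.25 = 78.37 cm
y_c = 705861.14 / 13400.25 = 52.68 cm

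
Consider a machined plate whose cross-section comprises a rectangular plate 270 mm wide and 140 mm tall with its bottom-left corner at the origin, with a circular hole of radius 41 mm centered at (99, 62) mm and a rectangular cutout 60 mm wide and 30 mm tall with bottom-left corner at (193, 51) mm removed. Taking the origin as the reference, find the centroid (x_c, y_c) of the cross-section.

x_c = 136.03 mm, y_c = 71.61 mm

plate: A = 270 × 140 = 37800.00, centroid at (135.00, 70.00).
hole 1: A = −π·41² = -5281.02, centroid at (99.00, 62.00).
hole 2: A = −(60 × 30) = -1800.00, centroid at (223.00, 66.00).
ΣA = 30718.98 mm², ΣAx_c = 4178779.29 mm³, ΣAy_c = 2199776.93 mm³.
x_c = 4178779.29/30718.98 = 136.03 mm; y_c = 2199776.93/30718.98 = 71.61 mm.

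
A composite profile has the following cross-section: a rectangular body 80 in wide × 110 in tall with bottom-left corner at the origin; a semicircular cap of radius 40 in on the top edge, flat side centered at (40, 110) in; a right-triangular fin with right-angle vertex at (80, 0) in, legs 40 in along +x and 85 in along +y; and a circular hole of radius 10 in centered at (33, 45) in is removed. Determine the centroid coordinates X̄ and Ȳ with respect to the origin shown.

X̄ = 47.31 in, Ȳ = 65.92 in

rectangular body: A = 80 × 110 = 8800.00, centroid at (40.00, 55.00).
semicircular top: A = ½π·40² = 2513.27, centroid at (40.00, 126.98).
triangular fin: A = ½·40·85 = 1700.00, centroid at (93.33, 28.33).
hole: A = −π·10² = -314.16, centroid at (33.00, 45.00).
ΣA = 12699.11 in², ΣAX̄ = 600830.38 in³, ΣAȲ = 837156.32 in³.
X̄ = 600830.38/12699.11 = 47.31 in; Ȳ = 837156.32/12699.11 = 65.92 in.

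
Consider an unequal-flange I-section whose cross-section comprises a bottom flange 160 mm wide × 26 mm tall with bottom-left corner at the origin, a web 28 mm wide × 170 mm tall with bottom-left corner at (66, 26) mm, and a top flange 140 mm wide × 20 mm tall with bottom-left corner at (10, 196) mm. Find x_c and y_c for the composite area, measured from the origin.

bottom flange: A = 160 × 26 = 4160.00, centroid at (80.00, 13.00).
web: A = 28 × 170 = 4760.00, centroid at (80.00, 111.00).
top flange: A = 140 × 20 = 2800.00, centroid at (80.00, 206.00).
ΣA = 11720.00 mm²
ΣAx_c = (4160.00)(80.00) + (4760.00)(80.00) + (2800.00)(80.00) = 937600.00 mm³
ΣAy_c = (4160.00)(13.00) + (4760.00)(111.00) + (2800.00)(206.00) = 1159240.00 mm³
x_c = 937600.00 / 11720.00 = 80.00 mm
y_c = 1159240.00 / 11720.00 = 98.91 mm

x_c = 80.00 mm, y_c = 98.91 mm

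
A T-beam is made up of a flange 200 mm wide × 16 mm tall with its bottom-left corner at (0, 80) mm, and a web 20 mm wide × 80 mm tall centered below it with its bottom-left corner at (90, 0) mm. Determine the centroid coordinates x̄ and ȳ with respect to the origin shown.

Part | A | x̄ᵢ | ȳᵢ | A·x̄ᵢ | A·ȳᵢ
web | 1600.00 | 100.00 | 40.00 | 160000.00 | 64000.00
flange | 3200.00 | 100.00 | 88.00 | 320000.00 | 281600.00
Σ | 4800.00 |  |  | 480000.00 | 345600.00
x̄ = 480000.00 / 4800.00 = 100.00 mm
ȳ = 345600.00 / 4800.00 = 72.00 mm

x̄ = 100.00 mm, ȳ = 72.00 mm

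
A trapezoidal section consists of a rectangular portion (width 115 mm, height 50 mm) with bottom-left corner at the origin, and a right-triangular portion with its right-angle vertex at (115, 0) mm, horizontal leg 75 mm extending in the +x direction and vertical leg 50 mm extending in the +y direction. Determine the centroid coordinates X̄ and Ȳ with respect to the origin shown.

rectangular portion: A = 115 × 50 = 5750.00, centroid at (57.50, 25.00).
triangular portion: A = ½·75·50 = 1875.00, centroid at (140.00, 16.67).
ΣA = 7625.00 mm²
ΣAX̄ = (5750.00)(57.50) + (1875.00)(140.00) = 593125.00 mm³
ΣAȲ = (5750.00)(25.00) + (1875.00)(16.67) = 175000.00 mm³
X̄ = 593125.00 / 7625.00 = 77.79 mm
Ȳ = 175000.00 / 7625.00 = 22.95 mm

X̄ = 77.79 mm, Ȳ = 22.95 mm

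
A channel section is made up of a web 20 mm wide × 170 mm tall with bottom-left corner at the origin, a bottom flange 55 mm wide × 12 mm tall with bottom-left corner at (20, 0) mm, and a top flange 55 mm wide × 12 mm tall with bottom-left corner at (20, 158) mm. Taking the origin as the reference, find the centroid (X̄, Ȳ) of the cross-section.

web: A = 20 × 170 = 3400.00, centroid at (10.00, 85.00).
bottom flange: A = 55 × 12 = 660.00, centroid at (47.50, 6.00).
top flange: A = 55 × 12 = 660.00, centroid at (47.50, 164.00).
ΣA = 4720.00 mm², ΣAX̄ = 96700.00 mm³, ΣAȲ = 401200.00 mm³.
X̄ = 96700.00/4720.00 = 20.49 mm; Ȳ = 401200.00/4720.00 = 85.00 mm.

X̄ = 20.49 mm, Ȳ = 85.00 mm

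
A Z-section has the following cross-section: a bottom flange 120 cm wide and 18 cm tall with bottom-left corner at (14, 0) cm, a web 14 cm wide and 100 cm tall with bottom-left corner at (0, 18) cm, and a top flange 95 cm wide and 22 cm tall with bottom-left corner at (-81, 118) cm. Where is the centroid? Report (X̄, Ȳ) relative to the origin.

X̄ = 17.63 cm, Ȳ = 68.01 cm

Part | A | x̄ᵢ | ȳᵢ | A·x̄ᵢ | A·ȳᵢ
bottom flange | 2160.00 | 74.00 | 9.00 | 159840.00 | 19440.00
web | 1400.00 | 7.00 | 68.00 | 9800.00 | 95200.00
top flange | 2090.00 | -33.50 | 129.00 | -70015.00 | 269610.00
Σ | 5650.00 |  |  | 99625.00 | 384250.00
X̄ = 99625.00 / 5650.00 = 17.63 cm
Ȳ = 384250.00 / 5650.00 = 68.01 cm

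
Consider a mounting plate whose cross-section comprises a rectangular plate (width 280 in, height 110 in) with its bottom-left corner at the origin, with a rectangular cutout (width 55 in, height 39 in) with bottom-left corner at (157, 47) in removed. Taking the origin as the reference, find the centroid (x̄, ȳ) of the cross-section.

x̄ = 136.67 in, ȳ = 54.14 in

Part | A | x̄ᵢ | ȳᵢ | A·x̄ᵢ | A·ȳᵢ
plate | 30800.00 | 140.00 | 55.00 | 4312000.00 | 1694000.00
hole | -2145.00 | 184.50 | 66.50 | -395752.50 | -142642.50
Σ | 28655.00 |  |  | 3916247.50 | 1551357.50
x̄ = 3916247.50 / 28655.00 = 136.67 in
ȳ = 1551357.50 / 28655.00 = 54.14 in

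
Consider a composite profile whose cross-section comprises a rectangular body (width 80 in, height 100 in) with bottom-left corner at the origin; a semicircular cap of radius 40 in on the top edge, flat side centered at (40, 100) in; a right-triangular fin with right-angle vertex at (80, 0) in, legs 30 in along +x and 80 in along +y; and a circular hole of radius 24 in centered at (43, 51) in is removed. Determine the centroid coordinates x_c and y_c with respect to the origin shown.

rectangular body: A = 80 × 100 = 8000.00, centroid at (40.00, 50.00).
semicircular top: A = ½π·40² = 2513.27, centroid at (40.00, 116.98).
triangular fin: A = ½·30·80 = 1200.00, centroid at (90.00, 26.67).
hole: A = −π·24² = -1809.56, centroid at (43.00, 51.00).
ΣA = 9903.72 in², ΣAx_c = 450720.00 in³, ΣAy_c = 633706.65 in³.
x_c = 450720.00/9903.72 = 45.51 in; y_c = 633706.65/9903.72 = 63.99 in.

x_c = 45.51 in, y_c = 63.99 in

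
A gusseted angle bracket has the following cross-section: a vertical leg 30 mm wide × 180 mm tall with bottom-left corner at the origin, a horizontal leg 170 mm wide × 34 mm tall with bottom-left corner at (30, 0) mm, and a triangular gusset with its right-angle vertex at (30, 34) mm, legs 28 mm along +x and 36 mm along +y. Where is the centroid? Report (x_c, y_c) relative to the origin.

vertical leg: A = 30 × 180 = 5400.00, centroid at (15.00, 90.00).
horizontal leg: A = 170 × 34 = 5780.00, centroid at (115.00, 17.00).
gusset: A = ½·28·36 = 504.00, centroid at (39.33, 46.00).
ΣA = 11684.00 mm², ΣAx_c = 765524.00 mm³, ΣAy_c = 607444.00 mm³.
x_c = 765524.00/11684.00 = 65.52 mm; y_c = 607444.00/11684.00 = 51.99 mm.

x_c = 65.52 mm, y_c = 51.99 mm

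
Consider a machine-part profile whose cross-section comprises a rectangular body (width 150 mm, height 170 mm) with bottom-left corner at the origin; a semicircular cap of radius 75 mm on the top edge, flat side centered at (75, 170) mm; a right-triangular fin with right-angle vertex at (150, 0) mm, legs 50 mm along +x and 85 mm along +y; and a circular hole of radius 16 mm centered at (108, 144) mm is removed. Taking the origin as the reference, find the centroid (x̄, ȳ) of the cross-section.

Part | A | x̄ᵢ | ȳᵢ | A·x̄ᵢ | A·ȳᵢ
rectangular body | 25500.00 | 75.00 | 85.00 | 1912500.00 | 2167500.00
semicircular top | 8835.73 | 75.00 | 201.83 | 662679.70 | 1783323.99
triangular fin | 2125.00 | 166.67 | 28.33 | 354166.67 | 60208.33
hole | -804.25 | 108.00 | 144.00 | -86858.75 | -115811.67
Σ | 35656.48 |  |  | 2842487.61 | 3895220.65
x̄ = 2842487.61 / 35656.48 = 79.72 mm
ȳ = 3895220.65 / 35656.48 = 109.24 mm

x̄ = 79.72 mm, ȳ = 109.24 mm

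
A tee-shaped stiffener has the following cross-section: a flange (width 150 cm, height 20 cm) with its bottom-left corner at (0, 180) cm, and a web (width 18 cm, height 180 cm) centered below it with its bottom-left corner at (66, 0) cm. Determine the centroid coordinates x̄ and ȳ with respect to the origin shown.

x̄ = 75.00 cm, ȳ = 138.08 cm

web: A = 18 × 180 = 3240.00, centroid at (75.00, 90.00).
flange: A = 150 × 20 = 3000.00, centroid at (75.00, 190.00).
ΣA = 6240.00 cm², ΣAx̄ = 468000.00 cm³, ΣAȳ = 861600.00 cm³.
x̄ = 468000.00/6240.00 = 75.00 cm; ȳ = 861600.00/6240.00 = 138.08 cm.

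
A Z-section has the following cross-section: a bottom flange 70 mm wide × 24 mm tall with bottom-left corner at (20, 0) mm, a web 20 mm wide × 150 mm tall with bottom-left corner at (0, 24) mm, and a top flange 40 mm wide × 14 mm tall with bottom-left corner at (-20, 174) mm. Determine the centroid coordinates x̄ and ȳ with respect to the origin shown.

bottom flange: A = 70 × 24 = 1680.00, centroid at (55.00, 12.00).
web: A = 20 × 150 = 3000.00, centroid at (10.00, 99.00).
top flange: A = 40 × 14 = 560.00, centroid at (0.00, 181.00).
ΣA = 5240.00 mm²
ΣAx̄ = (1680.00)(55.00) + (3000.00)(10.00) + (560.00)(0.00) = 122400.00 mm³
ΣAȳ = (1680.00)(12.00) + (3000.00)(99.00) + (560.00)(181.00) = 418520.00 mm³
x̄ = 122400.00 / 5240.00 = 23.36 mm
ȳ = 418520.00 / 5240.00 = 79.87 mm

x̄ = 23.36 mm, ȳ = 79.87 mm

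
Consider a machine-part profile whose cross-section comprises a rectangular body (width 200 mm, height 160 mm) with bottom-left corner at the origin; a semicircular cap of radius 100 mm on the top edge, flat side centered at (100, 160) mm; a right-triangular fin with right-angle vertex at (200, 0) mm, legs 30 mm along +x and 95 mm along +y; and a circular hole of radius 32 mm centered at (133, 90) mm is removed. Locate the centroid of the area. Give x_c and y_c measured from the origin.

Part | A | x̄ᵢ | ȳᵢ | A·x̄ᵢ | A·ȳᵢ
rectangular body | 32000.00 | 100.00 | 80.00 | 3200000.00 | 2560000.00
semicircular top | 15707.96 | 100.00 | 202.44 | 1570796.33 | 3179940.79
triangular fin | 1425.00 | 210.00 | 31.67 | 299250.00 | 45125.00
hole | -3216.99 | 133.00 | 90.00 | -427859.79 | -289529.18
Σ | 45915.97 |  |  | 4642186.54 | 5495536.61
x_c = 4642186.54 / 45915.97 = 101.10 mm
y_c = 5495536.61 / 45915.97 = 119.69 mm

x_c = 101.10 mm, y_c = 119.69 mm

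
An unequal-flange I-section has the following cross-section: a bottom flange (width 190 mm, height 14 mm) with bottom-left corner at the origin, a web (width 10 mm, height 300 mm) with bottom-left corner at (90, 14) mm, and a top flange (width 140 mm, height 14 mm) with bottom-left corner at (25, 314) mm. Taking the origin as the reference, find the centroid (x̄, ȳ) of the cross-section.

x̄ = 95.00 mm, ȳ = 149.58 mm

bottom flange: A = 190 × 14 = 2660.00, centroid at (95.00, 7.00).
web: A = 10 × 300 = 3000.00, centroid at (95.00, 164.00).
top flange: A = 140 × 14 = 1960.00, centroid at (95.00, 321.00).
ΣA = 7620.00 mm²
ΣAx̄ = (2660.00)(95.00) + (3000.00)(95.00) + (1960.00)(95.00) = 723900.00 mm³
ΣAȳ = (2660.00)(7.00) + (3000.00)(164.00) + (1960.00)(321.00) = 1139780.00 mm³
x̄ = 723900.00 / 7620.00 = 95.00 mm
ȳ = 1139780.00 / 7620.00 = 149.58 mm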